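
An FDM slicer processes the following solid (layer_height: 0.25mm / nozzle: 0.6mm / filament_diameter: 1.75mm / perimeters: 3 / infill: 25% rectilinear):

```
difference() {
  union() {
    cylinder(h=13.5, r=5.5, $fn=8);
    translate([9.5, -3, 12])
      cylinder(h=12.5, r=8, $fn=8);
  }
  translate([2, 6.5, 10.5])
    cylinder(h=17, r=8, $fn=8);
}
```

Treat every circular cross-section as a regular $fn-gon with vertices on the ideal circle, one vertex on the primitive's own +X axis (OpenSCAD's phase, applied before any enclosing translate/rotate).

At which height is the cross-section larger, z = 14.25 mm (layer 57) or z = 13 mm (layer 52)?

layer 52 (z = 13 mm)

Layer 57 (z = 14.25): the cylinder does not reach this height (z outside [0, 13.5]); the r=8 cylinder at (9.5, -3) contributes a regular 8-gon of circumradius 8 (area = (8/2)·8.000²·sin(360°/8) = 181.02 mm²); Taking the union: only the r=8 cylinder at (9.5, -3) is present, so the union is just that shape — area = 181.02 mm²; the cylinder at (2, 6.5): section is a regular 8-gon, circumradius r=8 (area = (8/2)·8.000²·sin(360°/8) = 181.02 mm²); Taking the first minus the rest: starting from that combined region (181.02 mm²), the r=8 cylinder at (2, 6.5) partially overlaps it — only the 18.70 mm² overlap (of its 181.02 mm²) is removed, clipping the outline — area = 162.32 mm². So its area = 162.32 mm². Layer 52 (z = 13): the r=5.5 cylinder contributes a regular 8-gon of circumradius 5.5 (area = (8/2)·5.500²·sin(360°/8) = 85.56 mm²); the cylinder at (9.5, -3): section is a regular 8-gon, circumradius r=8 (area = (8/2)·8.000²·sin(360°/8) = 181.02 mm²); Combining (union): the regions partially overlap — summed areas 266.58 mm² minus the doubly-counted overlap 15.57 mm² gives 251.00 mm² — area = 251.00 mm²; the r=8 cylinder at (2, 6.5) contributes a regular 8-gon of circumradius 8 (area = (8/2)·8.000²·sin(360°/8) = 181.02 mm²); Taking the first minus the rest: starting from that combined region (251.00 mm²), the r=8 cylinder at (2, 6.5) partially overlaps it — only the 56.77 mm² overlap (of its 181.02 mm²) is removed, clipping the outline — area = 194.23 mm². So its area = 194.23 mm². Layer 52 is larger (194.23 vs 162.32 mm²).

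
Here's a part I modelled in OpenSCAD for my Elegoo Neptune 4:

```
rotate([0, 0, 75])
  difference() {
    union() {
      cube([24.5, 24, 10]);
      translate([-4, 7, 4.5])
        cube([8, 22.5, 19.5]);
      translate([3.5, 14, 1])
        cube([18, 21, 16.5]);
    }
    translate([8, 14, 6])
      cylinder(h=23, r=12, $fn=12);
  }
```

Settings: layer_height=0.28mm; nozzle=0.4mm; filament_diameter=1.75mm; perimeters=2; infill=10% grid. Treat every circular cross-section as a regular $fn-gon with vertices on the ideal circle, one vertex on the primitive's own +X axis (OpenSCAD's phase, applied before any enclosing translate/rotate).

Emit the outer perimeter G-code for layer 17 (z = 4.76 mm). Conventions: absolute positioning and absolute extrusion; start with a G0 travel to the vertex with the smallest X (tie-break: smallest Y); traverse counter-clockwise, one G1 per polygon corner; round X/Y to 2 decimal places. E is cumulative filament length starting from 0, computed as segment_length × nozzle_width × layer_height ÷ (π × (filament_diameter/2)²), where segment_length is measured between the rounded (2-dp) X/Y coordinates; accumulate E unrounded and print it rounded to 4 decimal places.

At z = 4.76 mm: the 24.5×24 cube contributes its full rectangle; the cube at (-4, 7) is present — its section is the full 8×22.5 rectangle; the cube at (3.5, 14) is present — its section is the full 18×21 rectangle; Taking the union: the regions partially overlap (shared area 250.75 mm²), so overlapping operands fuse into one piece — 1 connected region; the cylinder at (8, 14) is absent (z outside [6, 29]); Subtracting the remaining from the first: none of the subtracted shapes is present at this height, so that combined region is unchanged — 1 connected region; (whole slice rotated 75° about Z — lengths, areas and connectivity unchanged). The outline is a single polygon with 10 vertices. Extrusion per mm of travel: 0.4 × 0.28 / (π × 0.875²) = 0.046564. Accumulating E over each segment gives final E = 5.9135.

G0 X-32.90 Y12.44 Z4.76
G1 X-27.59 Y11.02 E0.2559
G1 X-29.53 Y3.77 E0.6054
G1 X-7.80 Y-2.05 E1.6529
G1 X-6.76 Y1.81 E1.8391
G1 X0.00 Y0.00 E2.1649
G1 X6.34 Y23.67 E3.3060
G1 X-16.84 Y29.88 E4.4234
G1 X-17.62 Y26.98 E4.5632
G1 X-28.24 Y29.83 E5.0752
G1 X-32.90 Y12.44 E5.9135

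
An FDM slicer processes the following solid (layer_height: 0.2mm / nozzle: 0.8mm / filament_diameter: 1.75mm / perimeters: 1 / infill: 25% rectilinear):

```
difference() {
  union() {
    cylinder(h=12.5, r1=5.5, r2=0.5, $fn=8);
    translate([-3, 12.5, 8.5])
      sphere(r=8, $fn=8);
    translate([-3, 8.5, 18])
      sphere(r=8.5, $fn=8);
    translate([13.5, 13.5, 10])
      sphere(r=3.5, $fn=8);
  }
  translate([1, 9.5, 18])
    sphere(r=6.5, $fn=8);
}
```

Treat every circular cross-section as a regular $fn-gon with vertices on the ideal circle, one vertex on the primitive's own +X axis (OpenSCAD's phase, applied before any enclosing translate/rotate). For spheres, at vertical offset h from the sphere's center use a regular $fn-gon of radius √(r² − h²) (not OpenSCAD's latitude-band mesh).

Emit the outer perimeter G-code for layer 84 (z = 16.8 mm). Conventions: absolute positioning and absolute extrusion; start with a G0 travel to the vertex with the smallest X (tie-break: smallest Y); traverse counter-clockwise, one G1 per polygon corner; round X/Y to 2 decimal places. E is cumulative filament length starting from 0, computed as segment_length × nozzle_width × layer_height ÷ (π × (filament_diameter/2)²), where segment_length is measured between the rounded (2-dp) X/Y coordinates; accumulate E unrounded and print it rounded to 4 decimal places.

At z = 16.8 mm: the cone is not intersected at this z (z outside [0, 12.5]); the sphere at (-3, 12.5) is not intersected at this z (|z−center|=8.300 > r=8); the r=8.5 sphere at (-3, 8.5) slices to a regular 8-gon of circumradius 8.415 (√(r²−h²) with h=1.2 from center); the sphere at (13.5, 13.5) does not reach this height (|z−center|=6.800 > r=3.5); Combining (union): only the r=8.5 sphere at (-3, 8.5) is present, so the union is just that shape — 1 connected region; the r=6.5 sphere at (1, 9.5) contributes a regular 8-gon of circumradius √(6.5²−1.2²) = 6.388; Subtracting the remaining from the first: starting from the result so far, the r=6.5 sphere at (1, 9.5) partially overlaps it — only the 93.78 mm² overlap (of its 115.43 mm²) is removed, clipping the outline — 1 connected region. The outline is a single polygon with 12 vertices. Extrusion per mm of travel: 0.8 × 0.2 / (π × 0.875²) = 0.066520. Accumulating E over each segment gives final E = 3.9303.

G0 X-11.41 Y8.50 Z16.80
G1 X-8.95 Y2.55 E0.4283
G1 X-3.00 Y0.09 E0.8566
G1 X2.95 Y2.55 E1.2849
G1 X3.64 Y4.20 E1.4038
G1 X1.00 Y3.11 E1.5938
G1 X-3.52 Y4.98 E1.9192
G1 X-5.39 Y9.50 E2.2446
G1 X-3.52 Y14.02 E2.5700
G1 X0.24 Y15.57 E2.8405
G1 X-3.00 Y16.91 E3.0738
G1 X-8.95 Y14.45 E3.5020
G1 X-11.41 Y8.50 E3.9303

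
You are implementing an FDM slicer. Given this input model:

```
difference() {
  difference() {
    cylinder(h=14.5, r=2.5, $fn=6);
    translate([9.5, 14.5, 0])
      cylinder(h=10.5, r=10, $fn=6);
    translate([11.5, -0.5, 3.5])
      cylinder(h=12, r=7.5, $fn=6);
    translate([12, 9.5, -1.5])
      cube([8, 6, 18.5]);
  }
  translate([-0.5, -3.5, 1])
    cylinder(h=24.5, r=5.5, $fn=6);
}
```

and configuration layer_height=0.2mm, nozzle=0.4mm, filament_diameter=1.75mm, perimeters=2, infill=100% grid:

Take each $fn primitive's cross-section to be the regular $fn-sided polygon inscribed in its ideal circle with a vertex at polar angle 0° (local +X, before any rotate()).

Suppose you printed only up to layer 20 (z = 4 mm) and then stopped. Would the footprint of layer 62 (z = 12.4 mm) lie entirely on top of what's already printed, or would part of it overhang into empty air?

Compare the two slices. At z = 4: the r=2.5 cylinder gives a regular 6-gon of circumradius 2.5 (constant along its height) (area = (6/2)·2.500²·sin(360°/6) = 16.24 mm²); the cylinder at (9.5, 14.5): section is a regular 6-gon, circumradius r=10 (area = (6/2)·10.000²·sin(360°/6) = 259.81 mm²); the r=7.5 cylinder at (11.5, -0.5) gives a regular 6-gon of circumradius 7.5 (constant along its height) (area = (6/2)·7.500²·sin(360°/6) = 146.14 mm²); the cube at (12, 9.5) (footprint 8×6) is included at this height (area 48.00 mm²); After the difference (first − rest): starting from the r=2.5 cylinder (16.24 mm²), the r=10 cylinder at (9.5, 14.5) misses the remaining region (no effect); the r=7.5 cylinder at (11.5, -0.5) misses the remaining region (no effect); the 8×6 cube at (12, 9.5) misses the remaining region (no effect) — area = 16.24 mm²; the cylinder at (-0.5, -3.5): section is a regular 6-gon, circumradius r=5.5 (area = (6/2)·5.500²·sin(360°/6) = 78.59 mm²); Subtracting the remaining from the first: starting from that combined region (16.24 mm²), the r=5.5 cylinder at (-0.5, -3.5) partially overlaps it — only the 13.51 mm² overlap (of its 78.59 mm²) is removed, clipping the outline — area = 2.72 mm². At z = 12.4: the r=2.5 cylinder contributes a regular 6-gon of circumradius 2.5 (area = (6/2)·2.500²·sin(360°/6) = 16.24 mm²); the cylinder at (9.5, 14.5) is absent (z outside [0, 10.5]); the cylinder at (11.5, -0.5): section is a regular 6-gon, circumradius r=7.5 (area = (6/2)·7.500²·sin(360°/6) = 146.14 mm²); the cube at (12, 9.5) (footprint 8×6) is included at this height (area 48.00 mm²); Subtracting the remaining from the first: starting from the r=2.5 cylinder (16.24 mm²), the r=7.5 cylinder at (11.5, -0.5) misses the remaining region (no effect); the 8×6 cube at (12, 9.5) misses the remaining region (no effect) — area = 16.24 mm²; the r=5.5 cylinder at (-0.5, -3.5) gives a regular 6-gon of circumradius 5.5 (constant along its height) (area = (6/2)·5.500²·sin(360°/6) = 78.59 mm²); Taking the first minus the rest: starting from the result so far (16.24 mm²), the r=5.5 cylinder at (-0.5, -3.5) partially overlaps it — only the 13.51 mm² overlap (of its 78.59 mm²) is removed, clipping the outline — area = 2.72 mm². Checking containment: the cross-section at z = 12.4 is a subset of the cross-section at z = 4.

entirely on top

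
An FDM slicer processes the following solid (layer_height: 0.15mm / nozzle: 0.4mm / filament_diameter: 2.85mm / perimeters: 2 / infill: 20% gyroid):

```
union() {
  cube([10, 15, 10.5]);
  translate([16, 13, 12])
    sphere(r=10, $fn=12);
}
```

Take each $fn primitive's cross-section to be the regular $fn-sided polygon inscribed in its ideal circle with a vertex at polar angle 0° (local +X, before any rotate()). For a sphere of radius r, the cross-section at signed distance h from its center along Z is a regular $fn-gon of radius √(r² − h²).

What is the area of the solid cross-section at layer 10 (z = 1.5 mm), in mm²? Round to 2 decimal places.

150.00 mm²

At z = 1.5 mm: the cube (footprint 10×15) is included at this height (area 150.00 mm²); the sphere at (16, 13) does not reach this height (|z−center|=10.500 > r=10); Combining (union): only the 10×15 cube is present, so the union is just that shape — area = 150.00 mm². Overall, the cross-section is a single solid region. Net area = 150.00 mm².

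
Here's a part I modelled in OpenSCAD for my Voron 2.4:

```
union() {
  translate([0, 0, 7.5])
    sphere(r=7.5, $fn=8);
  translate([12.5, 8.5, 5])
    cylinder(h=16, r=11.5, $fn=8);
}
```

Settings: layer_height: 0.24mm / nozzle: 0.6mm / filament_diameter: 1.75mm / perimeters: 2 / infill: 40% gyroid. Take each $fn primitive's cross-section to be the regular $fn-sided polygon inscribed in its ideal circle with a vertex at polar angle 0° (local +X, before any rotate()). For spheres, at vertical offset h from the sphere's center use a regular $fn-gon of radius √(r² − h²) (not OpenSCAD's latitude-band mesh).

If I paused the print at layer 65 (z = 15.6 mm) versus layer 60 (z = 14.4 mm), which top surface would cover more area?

layer 60 (z = 14.4 mm)

Layer 65 (z = 15.6): the sphere does not reach this height (|z−center|=8.100 > r=7.5); the cylinder at (12.5, 8.5): section is a regular 8-gon, circumradius r=11.5 (area = (8/2)·11.500²·sin(360°/8) = 374.06 mm²); Merging all regions: only the r=11.5 cylinder at (12.5, 8.5) is present, so the union is just that shape — area = 374.06 mm². So its area = 374.06 mm². Layer 60 (z = 14.4): the r=7.5 sphere slices to a regular 8-gon of circumradius 2.939 (√(r²−h²) with h=6.9 from center) (area = (8/2)·2.939²·sin(360°/8) = 24.44 mm²); the r=11.5 cylinder at (12.5, 8.5) gives a regular 8-gon of circumradius 11.5 (constant along its height) (area = (8/2)·11.500²·sin(360°/8) = 374.06 mm²); Taking the union: the 2 present regions are separate (no shared area or edge), so areas and boundary lengths simply add and each stays a separate island — area = 398.50 mm². So its area = 398.50 mm². Layer 60 is larger (398.50 vs 374.06 mm²).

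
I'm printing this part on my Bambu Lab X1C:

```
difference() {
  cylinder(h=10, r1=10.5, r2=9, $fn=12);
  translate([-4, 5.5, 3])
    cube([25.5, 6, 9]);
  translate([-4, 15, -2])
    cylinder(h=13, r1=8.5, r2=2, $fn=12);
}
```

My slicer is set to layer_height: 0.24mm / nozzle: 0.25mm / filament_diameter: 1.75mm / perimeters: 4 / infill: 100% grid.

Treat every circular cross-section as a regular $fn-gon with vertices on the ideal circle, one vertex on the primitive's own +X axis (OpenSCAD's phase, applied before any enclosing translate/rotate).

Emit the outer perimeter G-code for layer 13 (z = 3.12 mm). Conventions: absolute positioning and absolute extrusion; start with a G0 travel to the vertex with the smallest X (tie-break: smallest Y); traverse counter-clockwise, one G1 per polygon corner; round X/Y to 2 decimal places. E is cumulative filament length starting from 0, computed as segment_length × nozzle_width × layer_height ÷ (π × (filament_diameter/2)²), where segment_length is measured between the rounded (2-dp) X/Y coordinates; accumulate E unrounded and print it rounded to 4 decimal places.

G0 X-10.03 Y0.00 Z3.12
G1 X-8.69 Y-5.02 E0.1296
G1 X-5.02 Y-8.69 E0.2591
G1 X0.00 Y-10.03 E0.3887
G1 X5.02 Y-8.69 E0.5183
G1 X8.69 Y-5.02 E0.6478
G1 X10.03 Y0.00 E0.7774
G1 X8.69 Y5.02 E0.9070
G1 X8.20 Y5.50 E0.9241
G1 X-4.00 Y5.50 E1.2284
G1 X-4.00 Y8.96 E1.3147
G1 X-5.02 Y8.69 E1.3411
G1 X-8.69 Y5.02 E1.4705
G1 X-10.03 Y0.00 E1.6001

At z = 3.12 mm: the cone contributes a regular 12-gon of circumradius 10.032 (interpolated between r1=10.5 and r2=9 at t=0.312); the 25.5×6 cube at (-4, 5.5) contributes its full rectangle; the cone at (-4, 15) (r1=8.5→r2=2) has section circumradius 5.940 here — a regular 12-gon; Subtracting the remaining from the first: starting from the cone, the 25.5×6 cube at (-4, 5.5) partially overlaps it — only the 40.43 mm² overlap (of its 153.00 mm²) is removed, clipping the outline; the cone at (-4, 15) misses the remaining region (no effect) — 1 connected region. The outline is a single polygon with 13 vertices. Extrusion per mm of travel: 0.25 × 0.24 / (π × 0.875²) = 0.024945. Accumulating E over each segment gives final E = 1.6001.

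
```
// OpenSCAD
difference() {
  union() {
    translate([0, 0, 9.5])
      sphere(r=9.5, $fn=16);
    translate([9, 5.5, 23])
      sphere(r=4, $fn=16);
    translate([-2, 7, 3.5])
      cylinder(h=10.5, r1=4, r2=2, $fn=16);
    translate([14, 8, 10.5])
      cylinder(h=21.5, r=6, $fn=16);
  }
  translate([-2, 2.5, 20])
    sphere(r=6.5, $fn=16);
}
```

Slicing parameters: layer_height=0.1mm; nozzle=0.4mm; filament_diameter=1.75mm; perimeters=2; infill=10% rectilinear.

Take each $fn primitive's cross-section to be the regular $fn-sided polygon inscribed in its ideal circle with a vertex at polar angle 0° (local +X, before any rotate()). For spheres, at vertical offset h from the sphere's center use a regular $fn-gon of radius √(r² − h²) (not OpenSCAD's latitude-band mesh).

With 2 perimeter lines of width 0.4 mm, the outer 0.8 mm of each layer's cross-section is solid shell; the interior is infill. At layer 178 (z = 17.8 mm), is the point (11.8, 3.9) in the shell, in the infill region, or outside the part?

infill

At z = 17.8 mm: the sphere: section is a regular 16-gon, circumradius = √(r²−h²) = √(9.5²−8.3²) = 4.622; the sphere at (9, 5.5) does not reach this height (|z−center|=5.200 > r=4); the cone at (-2, 7) is not intersected at this z (z outside [3.5, 14]); the cylinder at (14, 8): section is a regular 16-gon, circumradius r=6; Merging all regions: the 2 present regions are separate (no shared area or edge), so areas and boundary lengths simply add and each stays a separate island — 2 connected regions; the r=6.5 sphere at (-2, 2.5) contributes a regular 16-gon of circumradius √(6.5²−2.2²) = 6.116; After the difference (first − rest): starting from that combined region, the r=6.5 sphere at (-2, 2.5) partially overlaps it — only the 52.71 mm² overlap (of its 114.53 mm²) is removed, clipping the outline — 2 connected regions. Overall, the cross-section has 2 separate islands. The nearest boundary edge runs (11.70, 2.46)→(9.76, 3.76); distance from the point to it = 1.25 mm. (Shell/infill is judged within the island containing the point — the largest one.) The point is inside the cross-section and 1.25 mm from the nearest boundary — more than the 0.8 mm shell width (2 × 0.4), so it's in the infill interior.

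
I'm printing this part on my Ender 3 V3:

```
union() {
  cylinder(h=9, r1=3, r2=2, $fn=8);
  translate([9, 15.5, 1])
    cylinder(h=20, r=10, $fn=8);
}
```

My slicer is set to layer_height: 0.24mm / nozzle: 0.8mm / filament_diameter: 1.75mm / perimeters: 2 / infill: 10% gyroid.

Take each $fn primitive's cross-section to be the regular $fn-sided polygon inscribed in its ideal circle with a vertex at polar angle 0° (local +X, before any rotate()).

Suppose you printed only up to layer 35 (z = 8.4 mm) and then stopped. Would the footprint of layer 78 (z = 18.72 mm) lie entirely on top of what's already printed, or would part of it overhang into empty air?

Compare the two slices. At z = 8.4: the cone contributes a regular 8-gon of circumradius 2.067 (interpolated between r1=3 and r2=2 at t=0.933) (area = (8/2)·2.067²·sin(360°/8) = 12.08 mm²); the r=10 cylinder at (9, 15.5) gives a regular 8-gon of circumradius 10 (constant along its height) (area = (8/2)·10.000²·sin(360°/8) = 282.84 mm²); Merging all regions: the 2 present regions are separate (no shared area or edge), so areas and boundary lengths simply add and each stays a separate island — area = 294.92 mm². At z = 18.72: the cone is not intersected at this z (z outside [0, 9]); the cylinder at (9, 15.5): section is a regular 8-gon, circumradius r=10 (area = (8/2)·10.000²·sin(360°/8) = 282.84 mm²); Taking the union: only the r=10 cylinder at (9, 15.5) is present, so the union is just that shape — area = 282.84 mm². Checking containment: the cross-section at z = 18.72 is a subset of the cross-section at z = 8.4.

entirely on top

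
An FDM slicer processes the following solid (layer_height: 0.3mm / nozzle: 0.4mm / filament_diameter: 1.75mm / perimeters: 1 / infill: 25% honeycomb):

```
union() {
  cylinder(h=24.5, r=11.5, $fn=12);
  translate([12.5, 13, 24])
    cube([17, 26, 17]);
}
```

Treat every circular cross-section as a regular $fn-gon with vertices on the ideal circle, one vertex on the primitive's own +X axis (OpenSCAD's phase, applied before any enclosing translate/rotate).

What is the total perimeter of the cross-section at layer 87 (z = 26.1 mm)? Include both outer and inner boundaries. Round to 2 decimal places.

86.00 mm

At z = 26.1 mm: the cylinder is absent (z outside [0, 24.5]); the cube at (12.5, 13) (footprint 17×26) is included at this height (perimeter 86.00 mm); Taking the union: only the 17×26 cube at (12.5, 13) is present, so the union is just that shape — boundary = 86.00 mm. Overall, the cross-section is a single solid region. Total boundary length (outer) = 86.00 mm.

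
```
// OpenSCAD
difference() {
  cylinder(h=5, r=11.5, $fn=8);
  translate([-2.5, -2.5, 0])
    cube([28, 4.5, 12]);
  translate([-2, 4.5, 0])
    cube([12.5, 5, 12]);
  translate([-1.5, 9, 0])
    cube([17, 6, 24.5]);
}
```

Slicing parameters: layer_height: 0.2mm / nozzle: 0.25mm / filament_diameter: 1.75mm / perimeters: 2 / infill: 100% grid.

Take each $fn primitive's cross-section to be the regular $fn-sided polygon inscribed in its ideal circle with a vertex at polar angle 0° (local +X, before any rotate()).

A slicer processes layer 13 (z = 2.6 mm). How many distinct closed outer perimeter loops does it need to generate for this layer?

At z = 2.6 mm: the r=11.5 cylinder contributes a regular 8-gon of circumradius 11.5; the 28×4.5 cube at (-2.5, -2.5) contributes its full rectangle; the cube at (-2, 4.5) (footprint 12.5×5) is included at this height; the cube at (-1.5, 9) is present — its section is the full 17×6 rectangle; After the difference (first − rest): starting from the r=11.5 cylinder, the 28×4.5 cube at (-2.5, -2.5) partially overlaps it — only the 60.88 mm² overlap (of its 126.00 mm²) is removed, clipping the outline; the 12.5×5 cube at (-2, 4.5) partially overlaps it — only the 51.13 mm² overlap (of its 62.50 mm²) is removed, clipping the outline; the 17×6 cube at (-1.5, 9) partially overlaps it — only the 7.36 mm² overlap (of its 102.00 mm²) is removed, clipping the outline — 1 connected region. The result has 1 disconnected region.

1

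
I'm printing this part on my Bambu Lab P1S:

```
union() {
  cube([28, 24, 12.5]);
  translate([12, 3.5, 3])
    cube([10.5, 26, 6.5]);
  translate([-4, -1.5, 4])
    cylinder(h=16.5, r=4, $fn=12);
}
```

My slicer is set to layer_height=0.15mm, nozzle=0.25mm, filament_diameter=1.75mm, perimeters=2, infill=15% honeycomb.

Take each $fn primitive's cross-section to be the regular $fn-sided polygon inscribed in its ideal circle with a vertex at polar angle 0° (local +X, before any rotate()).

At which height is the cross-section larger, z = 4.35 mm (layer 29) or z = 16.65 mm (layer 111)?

Layer 29 (z = 4.35): the cube is present — its section is the full 28×24 rectangle (area 672.00 mm²); the cube at (12, 3.5) (footprint 10.5×26) is included at this height (area 273.00 mm²); the r=4 cylinder at (-4, -1.5) gives a regular 12-gon of circumradius 4 (constant along its height) (area = (12/2)·4.000²·sin(360°/12) = 48.00 mm²); Taking the union: the regions partially overlap — summed areas 993.00 mm² minus the doubly-counted overlap 215.25 mm² gives 777.75 mm² — area = 777.75 mm². So its area = 777.75 mm². Layer 111 (z = 16.65): the cube is absent (z outside [0, 12.5]); the cube at (12, 3.5) is absent (z outside [3, 9.5]); the r=4 cylinder at (-4, -1.5) contributes a regular 12-gon of circumradius 4 (area = (12/2)·4.000²·sin(360°/12) = 48.00 mm²); Merging all regions: only the r=4 cylinder at (-4, -1.5) is present, so the union is just that shape — area = 48.00 mm². So its area = 48.00 mm². Layer 29 is larger (777.75 vs 48.00 mm²).

layer 29 (z = 4.35 mm)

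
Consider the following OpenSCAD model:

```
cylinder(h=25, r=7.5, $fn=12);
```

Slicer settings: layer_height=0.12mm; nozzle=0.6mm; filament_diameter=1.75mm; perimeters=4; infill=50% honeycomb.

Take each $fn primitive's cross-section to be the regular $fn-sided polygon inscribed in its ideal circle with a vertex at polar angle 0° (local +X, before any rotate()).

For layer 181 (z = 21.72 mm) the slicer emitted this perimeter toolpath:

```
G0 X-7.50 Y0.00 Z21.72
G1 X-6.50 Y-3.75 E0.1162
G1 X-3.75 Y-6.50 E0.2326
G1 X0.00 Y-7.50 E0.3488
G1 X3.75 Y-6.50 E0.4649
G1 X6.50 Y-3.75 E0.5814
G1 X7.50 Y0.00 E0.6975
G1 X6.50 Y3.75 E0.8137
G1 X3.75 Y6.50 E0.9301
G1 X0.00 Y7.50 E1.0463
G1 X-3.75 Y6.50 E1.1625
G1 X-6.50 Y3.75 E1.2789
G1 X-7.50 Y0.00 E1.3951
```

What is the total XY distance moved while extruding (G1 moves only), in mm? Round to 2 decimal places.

Sum the Euclidean lengths of each G1 segment: total = 46.60 mm.

46.60 mm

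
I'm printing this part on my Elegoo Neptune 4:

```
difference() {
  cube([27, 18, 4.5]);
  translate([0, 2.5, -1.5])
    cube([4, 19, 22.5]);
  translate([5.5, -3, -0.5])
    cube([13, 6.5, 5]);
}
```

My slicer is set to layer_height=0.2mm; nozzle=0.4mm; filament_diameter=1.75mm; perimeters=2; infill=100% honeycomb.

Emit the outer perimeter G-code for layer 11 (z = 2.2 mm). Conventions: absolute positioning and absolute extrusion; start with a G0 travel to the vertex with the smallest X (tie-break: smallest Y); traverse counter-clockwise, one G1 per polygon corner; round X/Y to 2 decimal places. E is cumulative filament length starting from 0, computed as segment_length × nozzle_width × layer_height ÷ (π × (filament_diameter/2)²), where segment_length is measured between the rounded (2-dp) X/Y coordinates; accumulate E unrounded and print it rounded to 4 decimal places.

At z = 2.2 mm: the cube (footprint 27×18) is included at this height; the cube at (0, 2.5) (footprint 4×19) is included at this height; the 13×6.5 cube at (5.5, -3) contributes its full rectangle; After the difference (first − rest): starting from the 27×18 cube, the 4×19 cube at (0, 2.5) partially overlaps it — only the 62.00 mm² overlap (of its 76.00 mm²) is removed, clipping the outline; the 13×6.5 cube at (5.5, -3) partially overlaps it — only the 45.50 mm² overlap (of its 84.50 mm²) is removed, clipping the outline — 1 connected region. The outline is a single polygon with 10 vertices. Extrusion per mm of travel: 0.4 × 0.2 / (π × 0.875²) = 0.033260. Accumulating E over each segment gives final E = 3.2262.

G0 X0.00 Y0.00 Z2.20
G1 X5.50 Y0.00 E0.1829
G1 X5.50 Y3.50 E0.2993
G1 X18.50 Y3.50 E0.7317
G1 X18.50 Y0.00 E0.8481
G1 X27.00 Y0.00 E1.1308
G1 X27.00 Y18.00 E1.7295
G1 X4.00 Y18.00 E2.4945
G1 X4.00 Y2.50 E3.0100
G1 X0.00 Y2.50 E3.1431
G1 X0.00 Y0.00 E3.2262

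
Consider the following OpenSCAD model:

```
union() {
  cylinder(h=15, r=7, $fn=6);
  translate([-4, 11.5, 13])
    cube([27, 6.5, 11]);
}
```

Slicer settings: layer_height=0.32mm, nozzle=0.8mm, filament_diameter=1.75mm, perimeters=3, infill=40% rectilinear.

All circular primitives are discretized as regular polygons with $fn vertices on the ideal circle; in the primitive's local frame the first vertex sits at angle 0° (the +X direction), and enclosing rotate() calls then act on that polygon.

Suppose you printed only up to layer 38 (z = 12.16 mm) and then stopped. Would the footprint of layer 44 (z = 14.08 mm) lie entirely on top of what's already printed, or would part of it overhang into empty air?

part overhangs

Compare the two slices. At z = 12.16: the r=7 cylinder gives a regular 6-gon of circumradius 7 (constant along its height) (area = (6/2)·7.000²·sin(360°/6) = 127.31 mm²); the cube at (-4, 11.5) does not reach this height (z outside [13, 24]); Taking the union: only the r=7 cylinder is present, so the union is just that shape — area = 127.31 mm². At z = 14.08: the cylinder: section is a regular 6-gon, circumradius r=7 (area = (6/2)·7.000²·sin(360°/6) = 127.31 mm²); the cube at (-4, 11.5) is present — its section is the full 27×6.5 rectangle (area 175.50 mm²); Taking the union: the 2 present regions are separate (no shared area or edge), so areas and boundary lengths simply add and each stays a separate island — area = 302.81 mm². Checking containment: at z = 14.08 the cross-section extends beyond the z = 12.16 cross-section by about 175.50 mm².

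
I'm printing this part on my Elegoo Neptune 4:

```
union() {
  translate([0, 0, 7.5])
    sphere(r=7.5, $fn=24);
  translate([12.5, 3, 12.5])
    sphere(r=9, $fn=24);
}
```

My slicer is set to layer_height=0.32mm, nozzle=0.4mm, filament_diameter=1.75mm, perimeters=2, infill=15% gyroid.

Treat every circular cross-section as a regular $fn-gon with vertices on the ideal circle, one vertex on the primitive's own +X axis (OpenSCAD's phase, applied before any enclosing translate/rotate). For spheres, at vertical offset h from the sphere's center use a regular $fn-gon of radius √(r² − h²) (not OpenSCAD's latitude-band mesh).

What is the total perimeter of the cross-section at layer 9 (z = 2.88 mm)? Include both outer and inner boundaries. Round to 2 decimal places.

37.02 mm

At z = 2.88 mm: the r=7.5 sphere contributes a regular 24-gon of circumradius √(7.5²−4.62²) = 5.908 (perimeter = 2·24·5.908·sin(180°/24) = 37.02 mm); the sphere at (12.5, 3) does not reach this height (|z−center|=9.620 > r=9); Taking the union: only the r=7.5 sphere is present, so the union is just that shape — boundary = 37.02 mm. Overall, the cross-section is a single solid region. Total boundary length (outer) = 37.02 mm.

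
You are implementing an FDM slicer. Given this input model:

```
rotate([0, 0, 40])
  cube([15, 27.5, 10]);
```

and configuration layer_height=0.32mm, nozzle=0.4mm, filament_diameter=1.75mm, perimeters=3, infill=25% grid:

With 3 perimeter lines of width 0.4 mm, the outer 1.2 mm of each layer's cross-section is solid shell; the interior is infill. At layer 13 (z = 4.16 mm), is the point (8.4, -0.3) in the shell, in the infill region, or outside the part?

At z = 4.16 mm: the cube (footprint 15×27.5) is included at this height; (whole slice rotated 40° about Z — lengths, areas and connectivity unchanged). Overall, the cross-section is a single solid region. Undo the 40° rotation: the query point maps to (6.242, -5.629) in the un-rotated model frame. The nearest boundary edge runs (0.00, 0.00)→(15.00, 0.00); distance from the point to it = 5.63 mm. The point is not inside any of the regions above, so it lies outside the cross-section (5.63 mm from the nearest boundary).

outside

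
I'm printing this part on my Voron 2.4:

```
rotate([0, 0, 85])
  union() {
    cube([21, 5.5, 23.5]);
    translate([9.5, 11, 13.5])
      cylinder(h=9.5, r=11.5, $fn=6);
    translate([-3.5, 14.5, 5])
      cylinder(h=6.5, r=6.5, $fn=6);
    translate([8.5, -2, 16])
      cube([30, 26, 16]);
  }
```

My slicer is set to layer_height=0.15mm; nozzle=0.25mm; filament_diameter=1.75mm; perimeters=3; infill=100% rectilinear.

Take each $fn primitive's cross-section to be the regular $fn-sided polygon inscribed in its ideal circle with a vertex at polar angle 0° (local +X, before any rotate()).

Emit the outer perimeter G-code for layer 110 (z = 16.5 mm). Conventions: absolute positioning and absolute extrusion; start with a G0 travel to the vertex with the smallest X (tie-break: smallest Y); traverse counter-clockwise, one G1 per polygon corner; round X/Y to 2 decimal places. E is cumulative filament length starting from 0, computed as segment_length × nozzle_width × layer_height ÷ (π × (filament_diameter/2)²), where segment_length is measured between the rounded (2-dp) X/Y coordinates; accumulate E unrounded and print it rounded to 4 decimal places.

At z = 16.5 mm: the cube (footprint 21×5.5) is included at this height; the r=11.5 cylinder at (9.5, 11) contributes a regular 6-gon of circumradius 11.5; the cylinder at (-3.5, 14.5) is absent (z outside [5, 11.5]); the 30×26 cube at (8.5, -2) contributes its full rectangle; Combining (union): the regions partially overlap (shared area 287.39 mm²), so overlapping operands fuse into one piece — 1 connected region; (rotated 85° about Z; rotation is an isometry so areas/perimeters/island counts are preserved). The outline is a single polygon with 11 vertices. Extrusion per mm of travel: 0.25 × 0.15 / (π × 0.875²) = 0.015591. Accumulating E over each segment gives final E = 2.0083.

G0 X-23.17 Y10.56 Z16.50
G1 X-20.14 Y10.29 E0.0474
G1 X-20.55 Y5.56 E0.1214
G1 X-11.13 Y-1.03 E0.3007
G1 X-5.38 Y1.65 E0.3996
G1 X-5.48 Y0.48 E0.4179
G1 X0.00 Y0.00 E0.5037
G1 X0.74 Y8.47 E0.6362
G1 X2.73 Y8.29 E0.6674
G1 X5.35 Y38.18 E1.1352
G1 X-20.55 Y40.45 E1.5405
G1 X-23.17 Y10.56 E2.0083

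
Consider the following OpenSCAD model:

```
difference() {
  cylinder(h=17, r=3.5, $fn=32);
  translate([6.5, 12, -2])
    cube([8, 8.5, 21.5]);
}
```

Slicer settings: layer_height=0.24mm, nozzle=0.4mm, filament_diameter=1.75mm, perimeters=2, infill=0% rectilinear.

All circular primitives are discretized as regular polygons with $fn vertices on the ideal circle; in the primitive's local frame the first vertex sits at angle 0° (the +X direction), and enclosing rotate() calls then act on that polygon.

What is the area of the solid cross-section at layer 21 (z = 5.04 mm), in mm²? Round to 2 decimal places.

38.24 mm²

At z = 5.04 mm: the r=3.5 cylinder gives a regular 32-gon of circumradius 3.5 (constant along its height) (area = (32/2)·3.500²·sin(360°/32) = 38.24 mm²); the cube at (6.5, 12) is present — its section is the full 8×8.5 rectangle (area 68.00 mm²); Subtracting the remaining from the first: starting from the r=3.5 cylinder (38.24 mm²), the 8×8.5 cube at (6.5, 12) misses the remaining region (no effect) — area = 38.24 mm². Overall, the cross-section is a single solid region. Net area = 38.24 mm².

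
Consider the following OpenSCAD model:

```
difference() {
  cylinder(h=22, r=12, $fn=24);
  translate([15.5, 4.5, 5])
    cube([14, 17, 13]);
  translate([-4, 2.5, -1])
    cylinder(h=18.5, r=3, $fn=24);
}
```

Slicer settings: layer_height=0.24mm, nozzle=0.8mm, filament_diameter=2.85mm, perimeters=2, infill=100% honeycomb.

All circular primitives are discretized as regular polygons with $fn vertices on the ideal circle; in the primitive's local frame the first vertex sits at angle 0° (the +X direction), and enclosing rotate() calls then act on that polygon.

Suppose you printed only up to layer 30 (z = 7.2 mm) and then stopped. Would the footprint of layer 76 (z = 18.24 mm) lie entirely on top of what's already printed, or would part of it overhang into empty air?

part overhangs

Compare the two slices. At z = 7.2: the r=12 cylinder contributes a regular 24-gon of circumradius 12 (area = (24/2)·12.000²·sin(360°/24) = 447.24 mm²); the 14×17 cube at (15.5, 4.5) contributes its full rectangle (area 238.00 mm²); the r=3 cylinder at (-4, 2.5) contributes a regular 24-gon of circumradius 3 (area = (24/2)·3.000²·sin(360°/24) = 27.95 mm²); Subtracting the remaining from the first: starting from the r=12 cylinder (447.24 mm²), the 14×17 cube at (15.5, 4.5) misses the remaining region (no effect); the r=3 cylinder at (-4, 2.5) lies wholly inside it (removes its full 27.95 mm² and its 18.80 mm outline becomes a hole wall) — area = 419.29 mm². At z = 18.24: the cylinder: section is a regular 24-gon, circumradius r=12 (area = (24/2)·12.000²·sin(360°/24) = 447.24 mm²); the cube at (15.5, 4.5) is not intersected at this z (z outside [5, 18]); the cylinder at (-4, 2.5) does not reach this height (z outside [-1, 17.5]); Taking the first minus the rest: none of the subtracted shapes is present at this height, so the r=12 cylinder is unchanged — area = 447.24 mm². Checking containment: at z = 18.24 the cross-section extends beyond the z = 7.2 cross-section by about 27.95 mm².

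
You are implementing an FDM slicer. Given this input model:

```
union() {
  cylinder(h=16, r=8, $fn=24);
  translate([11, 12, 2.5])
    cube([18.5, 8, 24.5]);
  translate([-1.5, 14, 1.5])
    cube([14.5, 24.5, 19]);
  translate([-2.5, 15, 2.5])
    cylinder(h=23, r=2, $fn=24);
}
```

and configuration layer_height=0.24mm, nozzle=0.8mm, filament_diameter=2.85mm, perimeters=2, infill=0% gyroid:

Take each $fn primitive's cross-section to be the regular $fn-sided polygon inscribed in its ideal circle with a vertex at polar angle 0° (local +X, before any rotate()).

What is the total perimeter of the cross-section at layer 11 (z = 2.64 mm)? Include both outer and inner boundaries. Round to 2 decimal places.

At z = 2.64 mm: the r=8 cylinder contributes a regular 24-gon of circumradius 8 (perimeter = 2·24·8.000·sin(180°/24) = 50.12 mm); the cube at (11, 12) is present — its section is the full 18.5×8 rectangle (perimeter 53.00 mm); the cube at (-1.5, 14) (footprint 14.5×24.5) is included at this height (perimeter 78.00 mm); the r=2 cylinder at (-2.5, 15) contributes a regular 24-gon of circumradius 2 (perimeter = 2·24·2.000·sin(180°/24) = 12.53 mm); Combining (union): the regions partially overlap (shared area 14.11 mm²), so the edge portions inside another operand are dropped and the merged outline is re-measured after clipping — boundary = 171.06 mm. Overall, the cross-section has 2 separate islands. Total boundary length (outer) = 171.06 mm.

171.06 mm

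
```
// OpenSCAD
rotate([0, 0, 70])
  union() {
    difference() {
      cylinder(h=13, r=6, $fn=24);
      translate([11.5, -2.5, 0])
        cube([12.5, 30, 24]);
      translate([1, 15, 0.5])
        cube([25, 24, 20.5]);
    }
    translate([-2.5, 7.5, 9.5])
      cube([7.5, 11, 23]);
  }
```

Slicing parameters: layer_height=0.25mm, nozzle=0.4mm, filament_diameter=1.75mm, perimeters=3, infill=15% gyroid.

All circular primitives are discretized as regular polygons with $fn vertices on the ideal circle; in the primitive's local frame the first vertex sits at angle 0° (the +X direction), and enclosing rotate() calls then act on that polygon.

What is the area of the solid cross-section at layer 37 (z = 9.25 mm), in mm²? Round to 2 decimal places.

111.81 mm²

At z = 9.25 mm: the r=6 cylinder contributes a regular 24-gon of circumradius 6 (area = (24/2)·6.000²·sin(360°/24) = 111.81 mm²); the 12.5×30 cube at (11.5, -2.5) contributes its full rectangle (area 375.00 mm²); the cube at (1, 15) (footprint 25×24) is included at this height (area 600.00 mm²); Subtracting the remaining from the first: starting from the r=6 cylinder (111.81 mm²), the 12.5×30 cube at (11.5, -2.5) misses the remaining region (no effect); the 25×24 cube at (1, 15) misses the remaining region (no effect) — area = 111.81 mm²; the cube at (-2.5, 7.5) does not reach this height (z outside [9.5, 32.5]); Combining (union): only the result so far is present, so the union is just that shape — area = 111.81 mm²; (rotated 70° about Z; rotation is an isometry so areas/perimeters/island counts are preserved). Overall, the cross-section is a single solid region. Net area = 111.81 mm².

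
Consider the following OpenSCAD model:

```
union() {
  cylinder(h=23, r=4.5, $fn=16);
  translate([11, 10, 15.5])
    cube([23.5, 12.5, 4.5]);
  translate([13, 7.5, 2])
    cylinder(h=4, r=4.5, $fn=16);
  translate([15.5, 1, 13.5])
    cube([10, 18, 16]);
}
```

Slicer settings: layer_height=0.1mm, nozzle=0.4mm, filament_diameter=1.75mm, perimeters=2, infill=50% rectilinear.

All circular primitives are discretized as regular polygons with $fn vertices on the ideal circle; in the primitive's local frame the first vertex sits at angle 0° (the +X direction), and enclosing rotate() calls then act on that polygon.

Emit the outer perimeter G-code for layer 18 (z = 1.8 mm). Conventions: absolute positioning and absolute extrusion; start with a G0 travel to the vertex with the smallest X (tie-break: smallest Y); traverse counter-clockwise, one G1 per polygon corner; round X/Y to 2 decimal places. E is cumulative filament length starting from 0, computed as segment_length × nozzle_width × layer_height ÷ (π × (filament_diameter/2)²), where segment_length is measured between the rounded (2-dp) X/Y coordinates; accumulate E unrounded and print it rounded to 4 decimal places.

G0 X-4.50 Y0.00 Z1.80
G1 X-4.16 Y-1.72 E0.0292
G1 X-3.18 Y-3.18 E0.0584
G1 X-1.72 Y-4.16 E0.0876
G1 X0.00 Y-4.50 E0.1168
G1 X1.72 Y-4.16 E0.1460
G1 X3.18 Y-3.18 E0.1752
G1 X4.16 Y-1.72 E0.2044
G1 X4.50 Y0.00 E0.2336
G1 X4.16 Y1.72 E0.2628
G1 X3.18 Y3.18 E0.2920
G1 X1.72 Y4.16 E0.3212
G1 X0.00 Y4.50 E0.3504
G1 X-1.72 Y4.16 E0.3796
G1 X-3.18 Y3.18 E0.4088
G1 X-4.16 Y1.72 E0.4380
G1 X-4.50 Y0.00 E0.4672

At z = 1.8 mm: the r=4.5 cylinder contributes a regular 16-gon of circumradius 4.5; the cube at (11, 10) is not intersected at this z (z outside [15.5, 20]); the cylinder at (13, 7.5) is not intersected at this z (z outside [2, 6]); the cube at (15.5, 1) is absent (z outside [13.5, 29.5]); Merging all regions: only the r=4.5 cylinder is present, so the union is just that shape — 1 connected region. The outline is a single polygon with 16 vertices. Extrusion per mm of travel: 0.4 × 0.1 / (π × 0.875²) = 0.016630. Accumulating E over each segment gives final E = 0.4672.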